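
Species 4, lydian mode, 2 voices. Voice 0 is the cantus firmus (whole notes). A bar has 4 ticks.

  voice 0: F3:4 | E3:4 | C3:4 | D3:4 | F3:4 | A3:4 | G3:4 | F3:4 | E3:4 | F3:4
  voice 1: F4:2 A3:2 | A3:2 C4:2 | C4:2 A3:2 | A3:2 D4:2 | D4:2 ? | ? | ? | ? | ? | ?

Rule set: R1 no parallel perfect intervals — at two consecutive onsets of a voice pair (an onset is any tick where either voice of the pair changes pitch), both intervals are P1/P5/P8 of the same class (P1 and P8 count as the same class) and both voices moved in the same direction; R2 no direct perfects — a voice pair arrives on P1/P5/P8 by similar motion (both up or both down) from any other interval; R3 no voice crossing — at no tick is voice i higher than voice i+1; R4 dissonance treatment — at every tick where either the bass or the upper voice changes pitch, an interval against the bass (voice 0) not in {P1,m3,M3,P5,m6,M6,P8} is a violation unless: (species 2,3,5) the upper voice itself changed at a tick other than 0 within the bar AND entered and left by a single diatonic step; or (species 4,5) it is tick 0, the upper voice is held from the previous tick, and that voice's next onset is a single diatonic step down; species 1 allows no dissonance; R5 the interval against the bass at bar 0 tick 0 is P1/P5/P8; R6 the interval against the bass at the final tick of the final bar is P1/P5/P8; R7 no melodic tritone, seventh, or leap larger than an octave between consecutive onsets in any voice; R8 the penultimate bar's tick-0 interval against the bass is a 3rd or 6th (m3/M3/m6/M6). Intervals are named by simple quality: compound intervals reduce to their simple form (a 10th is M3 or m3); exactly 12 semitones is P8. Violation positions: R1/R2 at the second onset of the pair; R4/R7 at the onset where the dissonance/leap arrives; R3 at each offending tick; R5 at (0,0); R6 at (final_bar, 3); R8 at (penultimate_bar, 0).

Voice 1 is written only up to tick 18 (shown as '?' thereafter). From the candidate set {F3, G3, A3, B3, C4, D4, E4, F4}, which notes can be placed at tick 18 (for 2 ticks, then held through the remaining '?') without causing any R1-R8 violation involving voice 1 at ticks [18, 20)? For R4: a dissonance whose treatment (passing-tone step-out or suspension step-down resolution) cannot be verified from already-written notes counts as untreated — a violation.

F3: legal
G3: violates R4
A3: legal
B3: violates R4
C4: legal
D4: legal
E4: violates R4
F4: legal

{A3, C4, D4, F3, F4}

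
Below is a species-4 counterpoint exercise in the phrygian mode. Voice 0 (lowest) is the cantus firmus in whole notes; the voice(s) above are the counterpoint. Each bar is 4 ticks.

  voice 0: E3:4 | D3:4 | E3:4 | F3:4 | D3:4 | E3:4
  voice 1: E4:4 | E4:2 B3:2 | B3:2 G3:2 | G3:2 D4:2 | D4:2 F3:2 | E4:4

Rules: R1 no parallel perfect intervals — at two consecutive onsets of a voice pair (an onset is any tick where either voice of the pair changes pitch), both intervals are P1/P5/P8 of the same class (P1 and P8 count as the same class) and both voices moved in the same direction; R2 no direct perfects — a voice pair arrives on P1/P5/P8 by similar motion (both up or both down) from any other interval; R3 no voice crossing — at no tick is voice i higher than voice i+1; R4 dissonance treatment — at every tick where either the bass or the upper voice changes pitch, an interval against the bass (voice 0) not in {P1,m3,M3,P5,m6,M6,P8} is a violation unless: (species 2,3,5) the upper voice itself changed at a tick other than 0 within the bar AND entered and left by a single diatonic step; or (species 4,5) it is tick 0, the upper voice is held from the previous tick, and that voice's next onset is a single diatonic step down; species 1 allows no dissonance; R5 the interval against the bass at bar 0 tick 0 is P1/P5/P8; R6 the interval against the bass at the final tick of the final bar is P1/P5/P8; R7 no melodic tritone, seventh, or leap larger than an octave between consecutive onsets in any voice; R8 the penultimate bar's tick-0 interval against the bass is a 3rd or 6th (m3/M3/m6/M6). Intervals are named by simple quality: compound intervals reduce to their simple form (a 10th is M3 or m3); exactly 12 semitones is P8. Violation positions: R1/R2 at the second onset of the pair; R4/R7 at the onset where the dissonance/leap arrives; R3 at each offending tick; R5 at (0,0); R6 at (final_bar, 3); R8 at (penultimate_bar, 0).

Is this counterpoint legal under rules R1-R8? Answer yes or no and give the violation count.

bar 0: v0=E3 v1=E4 (P8)
bar 1: v0=D3 v1=E4 (M2)
bar 2: v0=E3 v1=B3 (P5)
bar 3: v0=F3 v1=G3 (M2)
bar 4: v0=D3 v1=D4 (P8)
bar 5: v0=E3 v1=E4 (P8)
  R4 @ bar1.0: D3/E4 M2 untreated
  R4 @ bar3.0: F3/G3 M2 untreated
  R8 @ bar4.0: penult P8 not 3rd/6th
  R2 @ bar5.0: D3/F3 m3 -> E3/E4 P8 similar
  R7 @ bar5.0: F3->E4 leap 11st

No (5 violations)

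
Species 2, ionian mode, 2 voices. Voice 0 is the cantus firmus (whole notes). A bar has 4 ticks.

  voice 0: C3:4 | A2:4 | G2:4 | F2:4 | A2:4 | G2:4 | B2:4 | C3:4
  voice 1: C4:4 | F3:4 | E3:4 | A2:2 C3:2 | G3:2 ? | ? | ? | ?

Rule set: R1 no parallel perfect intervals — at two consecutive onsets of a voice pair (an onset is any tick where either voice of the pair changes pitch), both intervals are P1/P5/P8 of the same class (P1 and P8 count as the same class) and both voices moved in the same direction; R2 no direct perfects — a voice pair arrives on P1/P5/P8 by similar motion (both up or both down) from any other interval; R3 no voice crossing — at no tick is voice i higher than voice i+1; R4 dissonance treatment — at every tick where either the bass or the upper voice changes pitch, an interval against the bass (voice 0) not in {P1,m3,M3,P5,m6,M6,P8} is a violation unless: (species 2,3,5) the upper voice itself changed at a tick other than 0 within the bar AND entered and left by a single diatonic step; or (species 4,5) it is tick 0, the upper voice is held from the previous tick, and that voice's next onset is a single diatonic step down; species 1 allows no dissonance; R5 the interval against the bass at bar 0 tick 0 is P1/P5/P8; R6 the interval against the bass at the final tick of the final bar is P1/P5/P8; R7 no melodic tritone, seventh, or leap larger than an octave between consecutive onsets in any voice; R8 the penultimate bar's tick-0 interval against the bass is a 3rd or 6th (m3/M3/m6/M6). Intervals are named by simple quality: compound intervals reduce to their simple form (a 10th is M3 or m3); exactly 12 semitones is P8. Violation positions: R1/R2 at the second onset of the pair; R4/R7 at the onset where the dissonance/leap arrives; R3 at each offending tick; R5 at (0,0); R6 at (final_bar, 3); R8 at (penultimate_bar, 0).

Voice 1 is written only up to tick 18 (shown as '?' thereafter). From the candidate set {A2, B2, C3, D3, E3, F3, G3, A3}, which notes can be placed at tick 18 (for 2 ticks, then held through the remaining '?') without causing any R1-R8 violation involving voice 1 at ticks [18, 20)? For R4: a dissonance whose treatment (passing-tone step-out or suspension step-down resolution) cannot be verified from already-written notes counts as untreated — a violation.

{A3, C3, E3, F3, G3}

A2: violates R7
B2: violates R4
C3: legal
D3: violates R4
E3: legal
F3: legal
G3: legal
A3: legal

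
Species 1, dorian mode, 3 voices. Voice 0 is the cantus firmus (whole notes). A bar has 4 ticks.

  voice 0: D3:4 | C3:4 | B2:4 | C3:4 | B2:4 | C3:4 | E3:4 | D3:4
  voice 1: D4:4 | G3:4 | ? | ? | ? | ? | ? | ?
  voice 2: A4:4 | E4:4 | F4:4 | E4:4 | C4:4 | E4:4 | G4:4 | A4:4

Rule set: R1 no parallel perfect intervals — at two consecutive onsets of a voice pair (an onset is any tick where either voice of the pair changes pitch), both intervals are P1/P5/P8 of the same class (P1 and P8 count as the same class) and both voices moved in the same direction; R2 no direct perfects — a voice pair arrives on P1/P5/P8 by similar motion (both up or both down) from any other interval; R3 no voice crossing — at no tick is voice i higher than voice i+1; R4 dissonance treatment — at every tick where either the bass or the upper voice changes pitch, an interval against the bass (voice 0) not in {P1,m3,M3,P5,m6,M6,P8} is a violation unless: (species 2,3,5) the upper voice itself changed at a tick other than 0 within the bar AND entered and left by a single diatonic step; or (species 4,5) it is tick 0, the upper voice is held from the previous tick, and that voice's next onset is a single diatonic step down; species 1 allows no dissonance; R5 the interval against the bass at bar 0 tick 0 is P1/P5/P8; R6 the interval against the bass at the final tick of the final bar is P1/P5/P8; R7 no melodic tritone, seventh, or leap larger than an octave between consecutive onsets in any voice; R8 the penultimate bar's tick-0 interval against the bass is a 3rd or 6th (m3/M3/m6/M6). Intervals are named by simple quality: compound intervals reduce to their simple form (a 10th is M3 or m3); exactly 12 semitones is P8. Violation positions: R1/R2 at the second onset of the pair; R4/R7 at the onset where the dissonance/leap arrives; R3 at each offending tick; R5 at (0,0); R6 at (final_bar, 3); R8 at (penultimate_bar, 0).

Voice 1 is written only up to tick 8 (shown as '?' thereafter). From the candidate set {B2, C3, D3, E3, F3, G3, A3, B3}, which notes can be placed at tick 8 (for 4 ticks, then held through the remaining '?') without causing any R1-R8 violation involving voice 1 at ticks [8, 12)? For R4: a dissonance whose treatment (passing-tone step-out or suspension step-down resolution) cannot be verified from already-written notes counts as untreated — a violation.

{B3, D3, G3}

B2: violates R2
C3: violates R4
D3: legal
E3: violates R4
F3: violates R4
G3: legal
A3: violates R4
B3: legal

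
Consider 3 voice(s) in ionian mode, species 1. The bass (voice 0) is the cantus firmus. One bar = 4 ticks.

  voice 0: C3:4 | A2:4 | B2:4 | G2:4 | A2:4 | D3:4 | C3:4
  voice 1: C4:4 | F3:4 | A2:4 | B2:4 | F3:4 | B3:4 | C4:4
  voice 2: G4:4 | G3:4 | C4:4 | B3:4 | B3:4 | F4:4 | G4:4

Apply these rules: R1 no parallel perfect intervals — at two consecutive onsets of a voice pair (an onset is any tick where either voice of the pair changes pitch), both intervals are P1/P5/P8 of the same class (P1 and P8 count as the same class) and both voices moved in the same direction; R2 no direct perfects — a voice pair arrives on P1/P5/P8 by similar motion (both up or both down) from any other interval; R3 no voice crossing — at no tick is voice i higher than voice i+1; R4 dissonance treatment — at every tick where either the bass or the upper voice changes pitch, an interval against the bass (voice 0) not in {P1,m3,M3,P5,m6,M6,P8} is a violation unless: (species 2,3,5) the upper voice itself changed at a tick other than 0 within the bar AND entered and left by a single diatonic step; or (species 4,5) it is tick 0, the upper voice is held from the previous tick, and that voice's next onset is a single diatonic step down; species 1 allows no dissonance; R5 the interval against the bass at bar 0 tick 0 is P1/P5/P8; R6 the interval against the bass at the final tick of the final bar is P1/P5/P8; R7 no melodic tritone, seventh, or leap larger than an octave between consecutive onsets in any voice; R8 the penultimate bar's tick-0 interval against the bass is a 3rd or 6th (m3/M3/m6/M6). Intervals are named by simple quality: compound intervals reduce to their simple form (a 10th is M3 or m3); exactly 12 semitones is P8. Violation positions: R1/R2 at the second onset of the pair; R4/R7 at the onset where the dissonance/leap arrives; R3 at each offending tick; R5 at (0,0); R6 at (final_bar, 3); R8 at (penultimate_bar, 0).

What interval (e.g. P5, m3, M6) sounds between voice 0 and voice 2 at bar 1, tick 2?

voice 0=A2 voice 2=G3 -> m7

m7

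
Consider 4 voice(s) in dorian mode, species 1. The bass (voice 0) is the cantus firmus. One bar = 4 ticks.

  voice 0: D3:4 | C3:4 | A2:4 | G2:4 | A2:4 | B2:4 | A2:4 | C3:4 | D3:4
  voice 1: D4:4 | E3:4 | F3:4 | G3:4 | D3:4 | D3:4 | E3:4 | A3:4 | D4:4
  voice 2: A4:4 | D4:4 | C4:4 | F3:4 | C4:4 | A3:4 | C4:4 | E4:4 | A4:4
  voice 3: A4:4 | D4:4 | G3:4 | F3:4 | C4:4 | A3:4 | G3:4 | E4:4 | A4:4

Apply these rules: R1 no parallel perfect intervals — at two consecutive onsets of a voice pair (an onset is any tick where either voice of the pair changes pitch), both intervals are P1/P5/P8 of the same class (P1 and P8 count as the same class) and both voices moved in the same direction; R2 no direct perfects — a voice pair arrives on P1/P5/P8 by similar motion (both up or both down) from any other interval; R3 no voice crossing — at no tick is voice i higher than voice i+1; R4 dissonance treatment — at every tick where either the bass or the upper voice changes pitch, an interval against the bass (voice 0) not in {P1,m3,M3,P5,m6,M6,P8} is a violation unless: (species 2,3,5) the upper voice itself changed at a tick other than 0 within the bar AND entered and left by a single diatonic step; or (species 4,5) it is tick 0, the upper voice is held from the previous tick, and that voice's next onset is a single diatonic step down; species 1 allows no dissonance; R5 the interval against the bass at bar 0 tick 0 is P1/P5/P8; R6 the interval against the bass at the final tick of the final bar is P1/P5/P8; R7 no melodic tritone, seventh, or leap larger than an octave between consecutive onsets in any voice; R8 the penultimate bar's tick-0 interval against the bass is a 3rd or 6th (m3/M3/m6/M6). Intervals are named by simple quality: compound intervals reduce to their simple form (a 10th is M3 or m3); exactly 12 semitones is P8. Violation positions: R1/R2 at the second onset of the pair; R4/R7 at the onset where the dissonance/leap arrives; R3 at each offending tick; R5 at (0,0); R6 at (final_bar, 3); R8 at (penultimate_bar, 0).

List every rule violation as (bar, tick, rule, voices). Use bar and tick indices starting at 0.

bar 0: v0=D3 v1=D4 v2=A4 v3=A4 downbeat P5
bar 1: v0=C3 v1=E3 v2=D4 v3=D4 downbeat M2
bar 2: v0=A2 v1=F3 v2=C4 v3=G3 downbeat m7
bar 3: v0=G2 v1=G3 v2=F3 v3=F3 downbeat m7
bar 4: v0=A2 v1=D3 v2=C4 v3=C4 downbeat m3
bar 5: v0=B2 v1=D3 v2=A3 v3=A3 downbeat m7
bar 6: v0=A2 v1=E3 v2=C4 v3=G3 downbeat m7
bar 7: v0=C3 v1=A3 v2=E4 v3=E4 downbeat M3
bar 8: v0=D3 v1=D4 v2=A4 v3=A4 downbeat P5
  -> R1 @ bar 1 tick 0 v(2, 3): A4/A4 P1 -> D4/D4 P1 similar
  -> R4 @ bar 1 tick 0 v(0, 2): C3/D4 M2 untreated
  -> R4 @ bar 1 tick 0 v(0, 3): C3/D4 M2 untreated
  -> R7 @ bar 1 tick 0 v(1,): D4->E3 leap 10st
  -> R3 @ bar 2 tick 0 v(2, 3): C4 above G3
  -> R4 @ bar 2 tick 0 v(0, 3): A2/G3 m7 untreated
  -> R3 @ bar 2 tick 1 v(2, 3): C4 above G3
  -> R3 @ bar 2 tick 2 v(2, 3): C4 above G3
  -> R3 @ bar 2 tick 3 v(2, 3): C4 above G3
  -> R2 @ bar 3 tick 0 v(2, 3): C4/G3 P4 -> F3/F3 P1 similar
  -> R3 @ bar 3 tick 0 v(1, 2): G3 above F3
  -> R4 @ bar 3 tick 0 v(0, 2): G2/F3 m7 untreated
  -> R4 @ bar 3 tick 0 v(0, 3): G2/F3 m7 untreated
  -> R3 @ bar 3 tick 1 v(1, 2): G3 above F3
  -> R3 @ bar 3 tick 2 v(1, 2): G3 above F3
  -> R3 @ bar 3 tick 3 v(1, 2): G3 above F3
  -> R1 @ bar 4 tick 0 v(2, 3): F3/F3 P1 -> C4/C4 P1 similar
  -> R4 @ bar 4 tick 0 v(0, 1): A2/D3 P4 untreated
  -> R1 @ bar 5 tick 0 v(2, 3): C4/C4 P1 -> A3/A3 P1 similar
  -> R4 @ bar 5 tick 0 v(0, 2): B2/A3 m7 untreated
  -> R4 @ bar 5 tick 0 v(0, 3): B2/A3 m7 untreated
  -> R3 @ bar 6 tick 0 v(2, 3): C4 above G3
  -> R4 @ bar 6 tick 0 v(0, 3): A2/G3 m7 untreated
  -> R3 @ bar 6 tick 1 v(2, 3): C4 above G3
  -> R3 @ bar 6 tick 2 v(2, 3): C4 above G3
  -> R3 @ bar 6 tick 3 v(2, 3): C4 above G3
  -> R2 @ bar 7 tick 0 v(1, 2): E3/C4 m6 -> A3/E4 P5 similar
  -> R2 @ bar 7 tick 0 v(1, 3): E3/G3 m3 -> A3/E4 P5 similar
  -> R2 @ bar 7 tick 0 v(2, 3): C4/G3 P4 -> E4/E4 P1 similar
  -> R1 @ bar 8 tick 0 v(1, 2): A3/E4 P5 -> D4/A4 P5 similar
  -> R1 @ bar 8 tick 0 v(1, 3): A3/E4 P5 -> D4/A4 P5 similar
  -> R1 @ bar 8 tick 0 v(2, 3): E4/E4 P1 -> A4/A4 P1 similar
  -> R2 @ bar 8 tick 0 v(0, 1): C3/A3 M6 -> D3/D4 P8 similar
  -> R2 @ bar 8 tick 0 v(0, 2): C3/E4 M3 -> D3/A4 P5 similar
  -> R2 @ bar 8 tick 0 v(0, 3): C3/E4 M3 -> D3/A4 P5 similar

(1, 0, R1, (2, 3))
(1, 0, R4, (0, 2))
(1, 0, R4, (0, 3))
(1, 0, R7, (1,))
(2, 0, R3, (2, 3))
(2, 0, R4, (0, 3))
(2, 1, R3, (2, 3))
(2, 2, R3, (2, 3))
(2, 3, R3, (2, 3))
(3, 0, R2, (2, 3))
(3, 0, R3, (1, 2))
(3, 0, R4, (0, 2))
(3, 0, R4, (0, 3))
(3, 1, R3, (1, 2))
(3, 2, R3, (1, 2))
(3, 3, R3, (1, 2))
(4, 0, R1, (2, 3))
(4, 0, R4, (0, 1))
(5, 0, R1, (2, 3))
(5, 0, R4, (0, 2))
(5, 0, R4, (0, 3))
(6, 0, R3, (2, 3))
(6, 0, R4, (0, 3))
(6, 1, R3, (2, 3))
(6, 2, R3, (2, 3))
(6, 3, R3, (2, 3))
(7, 0, R2, (1, 2))
(7, 0, R2, (1, 3))
(7, 0, R2, (2, 3))
(8, 0, R1, (1, 2))
(8, 0, R1, (1, 3))
(8, 0, R1, (2, 3))
(8, 0, R2, (0, 1))
(8, 0, R2, (0, 2))
(8, 0, R2, (0, 3))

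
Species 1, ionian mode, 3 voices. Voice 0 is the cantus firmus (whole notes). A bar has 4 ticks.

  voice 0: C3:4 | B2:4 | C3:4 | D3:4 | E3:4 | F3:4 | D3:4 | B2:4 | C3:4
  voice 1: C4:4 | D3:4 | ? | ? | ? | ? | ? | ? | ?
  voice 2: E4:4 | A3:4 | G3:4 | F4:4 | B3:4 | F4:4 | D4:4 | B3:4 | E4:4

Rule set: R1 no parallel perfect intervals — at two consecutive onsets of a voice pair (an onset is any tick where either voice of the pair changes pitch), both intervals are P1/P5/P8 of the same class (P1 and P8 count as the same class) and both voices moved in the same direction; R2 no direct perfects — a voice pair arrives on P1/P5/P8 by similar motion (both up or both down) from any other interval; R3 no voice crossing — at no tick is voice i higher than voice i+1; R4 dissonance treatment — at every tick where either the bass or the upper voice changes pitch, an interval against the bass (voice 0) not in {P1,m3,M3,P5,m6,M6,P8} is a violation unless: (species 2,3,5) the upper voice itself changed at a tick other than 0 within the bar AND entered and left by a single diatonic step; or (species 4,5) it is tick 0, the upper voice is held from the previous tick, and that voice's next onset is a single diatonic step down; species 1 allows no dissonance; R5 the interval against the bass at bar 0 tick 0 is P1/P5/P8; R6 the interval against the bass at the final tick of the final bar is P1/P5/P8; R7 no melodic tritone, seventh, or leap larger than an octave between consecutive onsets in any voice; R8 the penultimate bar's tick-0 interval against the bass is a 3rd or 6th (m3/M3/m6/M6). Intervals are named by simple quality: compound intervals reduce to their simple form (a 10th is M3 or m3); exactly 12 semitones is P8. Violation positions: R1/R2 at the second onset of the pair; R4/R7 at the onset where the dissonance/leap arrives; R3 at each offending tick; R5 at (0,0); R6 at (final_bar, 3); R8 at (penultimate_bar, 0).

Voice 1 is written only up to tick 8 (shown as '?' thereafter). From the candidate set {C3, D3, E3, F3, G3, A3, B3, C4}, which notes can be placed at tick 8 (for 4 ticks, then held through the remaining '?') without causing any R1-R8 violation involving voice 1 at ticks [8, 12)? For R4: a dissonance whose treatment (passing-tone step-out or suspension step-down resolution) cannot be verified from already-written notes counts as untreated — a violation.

C3: violates R1
D3: violates R4
E3: legal
F3: violates R4
G3: violates R2
A3: violates R3
B3: violates R3,R4
C4: violates R2,R3,R7

{E3}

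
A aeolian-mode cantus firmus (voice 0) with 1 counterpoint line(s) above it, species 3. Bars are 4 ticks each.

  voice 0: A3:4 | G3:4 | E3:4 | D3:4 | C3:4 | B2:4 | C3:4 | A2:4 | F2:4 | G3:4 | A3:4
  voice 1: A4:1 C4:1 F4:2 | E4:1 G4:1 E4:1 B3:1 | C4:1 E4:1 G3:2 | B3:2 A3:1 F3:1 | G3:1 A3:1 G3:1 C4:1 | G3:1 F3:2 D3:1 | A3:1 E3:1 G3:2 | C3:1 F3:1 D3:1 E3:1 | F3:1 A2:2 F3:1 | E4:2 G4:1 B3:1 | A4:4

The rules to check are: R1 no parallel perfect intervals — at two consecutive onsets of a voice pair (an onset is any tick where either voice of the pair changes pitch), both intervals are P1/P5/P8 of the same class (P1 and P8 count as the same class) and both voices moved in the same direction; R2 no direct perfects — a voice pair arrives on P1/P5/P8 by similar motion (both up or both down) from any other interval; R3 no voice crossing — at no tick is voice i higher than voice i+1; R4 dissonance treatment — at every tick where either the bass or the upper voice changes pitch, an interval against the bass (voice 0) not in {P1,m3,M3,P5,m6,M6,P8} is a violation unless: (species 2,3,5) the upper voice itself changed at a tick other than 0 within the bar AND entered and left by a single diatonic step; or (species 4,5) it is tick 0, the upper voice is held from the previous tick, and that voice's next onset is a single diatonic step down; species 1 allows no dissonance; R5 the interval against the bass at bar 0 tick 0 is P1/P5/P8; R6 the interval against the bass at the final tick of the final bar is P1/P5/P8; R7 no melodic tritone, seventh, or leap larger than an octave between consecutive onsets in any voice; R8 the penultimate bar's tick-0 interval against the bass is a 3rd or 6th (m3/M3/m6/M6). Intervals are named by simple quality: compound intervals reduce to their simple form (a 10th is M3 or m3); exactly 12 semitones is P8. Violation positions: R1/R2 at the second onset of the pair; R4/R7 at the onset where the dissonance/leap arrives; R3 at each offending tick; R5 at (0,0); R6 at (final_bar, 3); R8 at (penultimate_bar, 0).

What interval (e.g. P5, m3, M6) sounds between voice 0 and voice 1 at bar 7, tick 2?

P4

voice 0=A2 voice 1=D3 -> P4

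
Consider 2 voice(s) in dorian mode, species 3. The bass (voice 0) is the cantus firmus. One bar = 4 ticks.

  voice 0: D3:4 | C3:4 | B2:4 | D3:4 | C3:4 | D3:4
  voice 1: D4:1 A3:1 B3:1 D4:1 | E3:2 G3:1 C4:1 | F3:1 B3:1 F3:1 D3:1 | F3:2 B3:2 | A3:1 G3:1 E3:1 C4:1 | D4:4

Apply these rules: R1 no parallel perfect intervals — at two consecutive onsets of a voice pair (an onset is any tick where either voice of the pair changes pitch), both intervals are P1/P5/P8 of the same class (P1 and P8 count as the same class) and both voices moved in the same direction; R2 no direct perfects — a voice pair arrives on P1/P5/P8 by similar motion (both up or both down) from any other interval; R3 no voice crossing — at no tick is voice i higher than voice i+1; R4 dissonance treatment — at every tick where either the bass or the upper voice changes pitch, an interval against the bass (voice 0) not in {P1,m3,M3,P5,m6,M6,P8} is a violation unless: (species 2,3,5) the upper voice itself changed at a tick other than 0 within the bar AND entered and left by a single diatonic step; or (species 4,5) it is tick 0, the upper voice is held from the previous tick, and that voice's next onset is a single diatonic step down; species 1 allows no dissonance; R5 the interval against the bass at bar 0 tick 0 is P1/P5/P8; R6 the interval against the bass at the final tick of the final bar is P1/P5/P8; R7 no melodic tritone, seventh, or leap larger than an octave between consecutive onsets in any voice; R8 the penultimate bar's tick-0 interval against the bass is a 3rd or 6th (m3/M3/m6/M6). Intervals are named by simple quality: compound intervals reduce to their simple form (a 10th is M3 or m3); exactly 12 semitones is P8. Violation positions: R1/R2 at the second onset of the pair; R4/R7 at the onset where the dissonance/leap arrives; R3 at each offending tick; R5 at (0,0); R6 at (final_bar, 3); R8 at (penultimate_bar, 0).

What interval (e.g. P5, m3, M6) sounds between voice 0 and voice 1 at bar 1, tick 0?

voice 0=C3 voice 1=E3 -> M3

M3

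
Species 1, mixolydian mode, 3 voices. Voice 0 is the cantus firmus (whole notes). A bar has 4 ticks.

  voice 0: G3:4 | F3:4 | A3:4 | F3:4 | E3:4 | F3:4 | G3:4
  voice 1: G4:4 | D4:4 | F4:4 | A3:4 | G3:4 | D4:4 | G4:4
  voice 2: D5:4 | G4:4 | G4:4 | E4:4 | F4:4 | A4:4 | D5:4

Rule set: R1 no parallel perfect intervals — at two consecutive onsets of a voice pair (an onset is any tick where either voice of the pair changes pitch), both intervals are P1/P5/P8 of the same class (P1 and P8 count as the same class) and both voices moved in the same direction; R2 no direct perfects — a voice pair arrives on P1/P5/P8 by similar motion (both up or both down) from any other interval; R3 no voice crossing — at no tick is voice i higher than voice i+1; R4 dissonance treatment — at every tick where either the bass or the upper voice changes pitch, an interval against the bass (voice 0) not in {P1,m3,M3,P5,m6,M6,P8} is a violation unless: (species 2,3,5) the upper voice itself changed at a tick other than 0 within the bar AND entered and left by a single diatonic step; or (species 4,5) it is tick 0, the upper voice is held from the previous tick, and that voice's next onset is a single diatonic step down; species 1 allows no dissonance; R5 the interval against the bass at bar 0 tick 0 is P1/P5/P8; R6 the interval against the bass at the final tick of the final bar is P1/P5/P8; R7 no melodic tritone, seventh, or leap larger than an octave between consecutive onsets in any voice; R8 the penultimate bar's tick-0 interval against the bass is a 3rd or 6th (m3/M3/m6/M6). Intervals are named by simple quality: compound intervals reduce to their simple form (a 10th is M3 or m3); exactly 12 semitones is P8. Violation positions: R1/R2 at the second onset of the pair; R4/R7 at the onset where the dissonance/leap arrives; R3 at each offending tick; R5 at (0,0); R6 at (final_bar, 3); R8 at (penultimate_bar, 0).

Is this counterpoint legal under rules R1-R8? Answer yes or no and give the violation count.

bar 0: v0=G3 v1=G4 v2=D5 (P5)
bar 1: v0=F3 v1=D4 v2=G4 (M2)
bar 2: v0=A3 v1=F4 v2=G4 (m7)
bar 3: v0=F3 v1=A3 v2=E4 (M7)
bar 4: v0=E3 v1=G3 v2=F4 (m2)
bar 5: v0=F3 v1=D4 v2=A4 (M3)
bar 6: v0=G3 v1=G4 v2=D5 (P5)
  R4 @ bar1.0: F3/G4 M2 untreated
  R4 @ bar2.0: A3/G4 m7 untreated
  R2 @ bar3.0: F4/G4 M2 -> A3/E4 P5 similar
  R4 @ bar3.0: F3/E4 M7 untreated
  R4 @ bar4.0: E3/F4 m2 untreated
  R2 @ bar5.0: G3/F4 m7 -> D4/A4 P5 similar
  R1 @ bar6.0: D4/A4 P5 -> G4/D5 P5 similar
  R2 @ bar6.0: F3/D4 M6 -> G3/G4 P8 similar
  R2 @ bar6.0: F3/A4 M3 -> G3/D5 P5 similar

No (9 violations)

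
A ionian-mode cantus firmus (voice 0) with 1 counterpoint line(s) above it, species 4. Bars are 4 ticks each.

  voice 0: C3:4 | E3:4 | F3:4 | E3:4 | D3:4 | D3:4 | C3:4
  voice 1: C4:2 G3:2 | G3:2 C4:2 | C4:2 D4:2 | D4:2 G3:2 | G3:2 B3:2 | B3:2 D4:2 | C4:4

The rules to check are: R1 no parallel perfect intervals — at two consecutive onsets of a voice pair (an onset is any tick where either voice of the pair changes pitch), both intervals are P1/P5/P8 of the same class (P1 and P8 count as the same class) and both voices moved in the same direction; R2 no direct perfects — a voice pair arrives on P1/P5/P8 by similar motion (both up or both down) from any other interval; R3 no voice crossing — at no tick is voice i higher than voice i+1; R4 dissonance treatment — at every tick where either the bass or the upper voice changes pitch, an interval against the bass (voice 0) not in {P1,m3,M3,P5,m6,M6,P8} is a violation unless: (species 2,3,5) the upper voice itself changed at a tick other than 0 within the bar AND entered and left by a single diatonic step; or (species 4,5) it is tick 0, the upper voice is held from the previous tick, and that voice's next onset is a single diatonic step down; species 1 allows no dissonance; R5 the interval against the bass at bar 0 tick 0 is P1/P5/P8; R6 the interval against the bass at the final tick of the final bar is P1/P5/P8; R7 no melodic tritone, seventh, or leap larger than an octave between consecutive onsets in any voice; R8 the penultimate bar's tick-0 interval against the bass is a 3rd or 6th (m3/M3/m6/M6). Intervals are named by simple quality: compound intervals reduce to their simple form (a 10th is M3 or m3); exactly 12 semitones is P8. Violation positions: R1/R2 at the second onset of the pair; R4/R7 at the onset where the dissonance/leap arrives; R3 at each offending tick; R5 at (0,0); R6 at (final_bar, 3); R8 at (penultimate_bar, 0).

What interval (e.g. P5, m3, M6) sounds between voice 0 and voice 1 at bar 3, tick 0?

m7

voice 0=E3 voice 1=D4 -> m7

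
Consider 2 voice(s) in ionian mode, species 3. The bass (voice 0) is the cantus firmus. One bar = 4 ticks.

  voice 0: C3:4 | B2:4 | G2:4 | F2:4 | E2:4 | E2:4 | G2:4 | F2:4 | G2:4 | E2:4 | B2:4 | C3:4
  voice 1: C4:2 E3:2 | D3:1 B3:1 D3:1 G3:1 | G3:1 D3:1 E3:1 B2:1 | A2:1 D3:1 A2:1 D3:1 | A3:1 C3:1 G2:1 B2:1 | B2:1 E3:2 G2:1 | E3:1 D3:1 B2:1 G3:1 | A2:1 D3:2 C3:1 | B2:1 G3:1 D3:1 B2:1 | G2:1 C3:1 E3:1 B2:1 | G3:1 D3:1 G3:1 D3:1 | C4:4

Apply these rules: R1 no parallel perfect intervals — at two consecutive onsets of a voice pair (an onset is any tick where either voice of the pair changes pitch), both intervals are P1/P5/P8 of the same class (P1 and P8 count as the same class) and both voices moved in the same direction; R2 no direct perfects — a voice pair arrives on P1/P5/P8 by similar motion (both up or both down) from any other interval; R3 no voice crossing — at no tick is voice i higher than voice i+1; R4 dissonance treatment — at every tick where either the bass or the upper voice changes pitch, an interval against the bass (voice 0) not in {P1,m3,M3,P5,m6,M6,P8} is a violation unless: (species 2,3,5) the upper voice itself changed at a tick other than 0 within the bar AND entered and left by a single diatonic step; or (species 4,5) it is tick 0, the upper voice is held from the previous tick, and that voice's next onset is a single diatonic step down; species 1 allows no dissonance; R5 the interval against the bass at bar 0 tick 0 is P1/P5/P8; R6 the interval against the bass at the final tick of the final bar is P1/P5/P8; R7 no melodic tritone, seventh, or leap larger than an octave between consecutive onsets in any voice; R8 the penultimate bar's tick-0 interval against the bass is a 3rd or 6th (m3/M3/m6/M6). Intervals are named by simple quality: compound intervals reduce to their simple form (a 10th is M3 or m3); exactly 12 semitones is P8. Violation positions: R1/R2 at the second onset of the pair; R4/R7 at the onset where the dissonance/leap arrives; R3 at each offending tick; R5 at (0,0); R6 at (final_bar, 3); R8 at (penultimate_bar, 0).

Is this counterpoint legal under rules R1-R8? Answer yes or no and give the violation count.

bar 0: v0=C3 v1=C4 (P8)
bar 1: v0=B2 v1=D3 (m3)
bar 2: v0=G2 v1=G3 (P8)
bar 3: v0=F2 v1=A2 (M3)
bar 4: v0=E2 v1=A3 (P4)
bar 5: v0=E2 v1=B2 (P5)
bar 6: v0=G2 v1=E3 (M6)
bar 7: v0=F2 v1=A2 (M3)
bar 8: v0=G2 v1=B2 (M3)
bar 9: v0=E2 v1=G2 (m3)
bar 10: v0=B2 v1=G3 (m6)
bar 11: v0=C3 v1=C4 (P8)
  R4 @ bar4.0: E2/A3 P4 untreated
  R7 @ bar7.0: G3->A2 leap 10st
  R2 @ bar11.0: B2/D3 m3 -> C3/C4 P8 similar
  R7 @ bar11.0: D3->C4 leap 10st

No (4 violations)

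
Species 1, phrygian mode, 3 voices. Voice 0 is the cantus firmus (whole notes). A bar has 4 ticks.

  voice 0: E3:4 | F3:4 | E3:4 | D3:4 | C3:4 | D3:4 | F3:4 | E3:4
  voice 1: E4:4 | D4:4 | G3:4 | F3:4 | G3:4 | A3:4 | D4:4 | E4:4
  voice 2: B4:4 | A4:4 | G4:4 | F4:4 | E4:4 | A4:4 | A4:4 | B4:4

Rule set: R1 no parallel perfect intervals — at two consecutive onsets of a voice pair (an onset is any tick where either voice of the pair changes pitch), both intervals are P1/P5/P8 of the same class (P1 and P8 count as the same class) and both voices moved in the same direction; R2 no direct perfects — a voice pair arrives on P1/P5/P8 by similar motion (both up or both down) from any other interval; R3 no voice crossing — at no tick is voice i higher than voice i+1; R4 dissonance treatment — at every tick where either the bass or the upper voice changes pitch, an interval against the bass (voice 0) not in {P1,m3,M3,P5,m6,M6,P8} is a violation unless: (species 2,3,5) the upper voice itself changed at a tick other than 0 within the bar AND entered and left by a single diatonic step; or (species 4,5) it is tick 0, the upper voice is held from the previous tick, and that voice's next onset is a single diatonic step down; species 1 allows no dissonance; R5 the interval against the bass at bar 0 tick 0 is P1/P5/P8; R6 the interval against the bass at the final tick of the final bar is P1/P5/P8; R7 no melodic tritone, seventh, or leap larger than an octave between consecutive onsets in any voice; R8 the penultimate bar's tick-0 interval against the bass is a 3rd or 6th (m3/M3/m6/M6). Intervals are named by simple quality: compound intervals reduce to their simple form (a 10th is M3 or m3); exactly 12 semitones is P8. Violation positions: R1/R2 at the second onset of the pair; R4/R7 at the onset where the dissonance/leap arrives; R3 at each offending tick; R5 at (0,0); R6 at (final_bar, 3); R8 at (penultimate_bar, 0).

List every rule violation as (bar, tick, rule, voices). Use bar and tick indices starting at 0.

(1, 0, R1, (1, 2))
(2, 0, R2, (1, 2))
(3, 0, R1, (1, 2))
(5, 0, R1, (0, 1))
(5, 0, R2, (0, 2))
(5, 0, R2, (1, 2))
(7, 0, R1, (1, 2))

bar 0: v0=E3 v1=E4 v2=B4 downbeat P5
bar 1: v0=F3 v1=D4 v2=A4 downbeat M3
bar 2: v0=E3 v1=G3 v2=G4 downbeat m3
bar 3: v0=D3 v1=F3 v2=F4 downbeat m3
bar 4: v0=C3 v1=G3 v2=E4 downbeat M3
bar 5: v0=D3 v1=A3 v2=A4 downbeat P5
bar 6: v0=F3 v1=D4 v2=A4 downbeat M3
bar 7: v0=E3 v1=E4 v2=B4 downbeat P5
  -> R1 @ bar 1 tick 0 v(1, 2): E4/B4 P5 -> D4/A4 P5 similar
  -> R2 @ bar 2 tick 0 v(1, 2): D4/A4 P5 -> G3/G4 P8 similar
  -> R1 @ bar 3 tick 0 v(1, 2): G3/G4 P8 -> F3/F4 P8 similar
  -> R1 @ bar 5 tick 0 v(0, 1): C3/G3 P5 -> D3/A3 P5 similar
  -> R2 @ bar 5 tick 0 v(0, 2): C3/E4 M3 -> D3/A4 P5 similar
  -> R2 @ bar 5 tick 0 v(1, 2): G3/E4 M6 -> A3/A4 P8 similar
  -> R1 @ bar 7 tick 0 v(1, 2): D4/A4 P5 -> E4/B4 P5 similar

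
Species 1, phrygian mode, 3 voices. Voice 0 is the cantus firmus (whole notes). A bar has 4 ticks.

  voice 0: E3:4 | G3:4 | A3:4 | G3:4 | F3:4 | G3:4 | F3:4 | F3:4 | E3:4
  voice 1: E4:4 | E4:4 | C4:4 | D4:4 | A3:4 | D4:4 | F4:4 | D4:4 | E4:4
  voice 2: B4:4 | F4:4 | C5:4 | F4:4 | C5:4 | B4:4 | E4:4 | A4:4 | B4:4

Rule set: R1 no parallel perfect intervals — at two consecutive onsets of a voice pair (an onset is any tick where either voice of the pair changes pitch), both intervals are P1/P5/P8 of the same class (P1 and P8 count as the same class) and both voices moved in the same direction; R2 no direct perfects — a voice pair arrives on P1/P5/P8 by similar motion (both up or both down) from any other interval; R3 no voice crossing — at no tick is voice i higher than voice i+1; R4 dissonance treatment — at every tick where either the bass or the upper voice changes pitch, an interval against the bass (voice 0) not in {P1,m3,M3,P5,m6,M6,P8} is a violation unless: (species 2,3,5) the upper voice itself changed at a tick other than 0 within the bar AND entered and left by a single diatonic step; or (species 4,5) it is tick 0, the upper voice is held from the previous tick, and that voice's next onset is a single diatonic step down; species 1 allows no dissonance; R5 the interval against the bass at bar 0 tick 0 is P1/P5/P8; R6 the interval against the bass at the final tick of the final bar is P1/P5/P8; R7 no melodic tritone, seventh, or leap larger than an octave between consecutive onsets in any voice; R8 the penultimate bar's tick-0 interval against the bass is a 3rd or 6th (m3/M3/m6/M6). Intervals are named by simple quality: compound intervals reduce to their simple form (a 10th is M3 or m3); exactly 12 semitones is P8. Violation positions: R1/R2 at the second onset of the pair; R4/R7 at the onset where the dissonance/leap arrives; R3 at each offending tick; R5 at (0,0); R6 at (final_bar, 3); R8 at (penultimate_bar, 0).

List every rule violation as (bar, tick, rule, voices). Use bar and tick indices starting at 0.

(1, 0, R4, (0, 2))
(1, 0, R7, (2,))
(3, 0, R4, (0, 2))
(5, 0, R2, (0, 1))
(6, 0, R3, (1, 2))
(6, 0, R4, (0, 2))
(6, 1, R3, (1, 2))
(6, 2, R3, (1, 2))
(6, 3, R3, (1, 2))
(8, 0, R1, (1, 2))

bar 0: v0=E3 v1=E4 v2=B4 downbeat P5
bar 1: v0=G3 v1=E4 v2=F4 downbeat m7
bar 2: v0=A3 v1=C4 v2=C5 downbeat m3
bar 3: v0=G3 v1=D4 v2=F4 downbeat m7
bar 4: v0=F3 v1=A3 v2=C5 downbeat P5
bar 5: v0=G3 v1=D4 v2=B4 downbeat M3
bar 6: v0=F3 v1=F4 v2=E4 downbeat M7
bar 7: v0=F3 v1=D4 v2=A4 downbeat M3
bar 8: v0=E3 v1=E4 v2=B4 downbeat P5
  -> R4 @ bar 1 tick 0 v(0, 2): G3/F4 m7 untreated
  -> R7 @ bar 1 tick 0 v(2,): B4->F4 leap 6st
  -> R4 @ bar 3 tick 0 v(0, 2): G3/F4 m7 untreated
  -> R2 @ bar 5 tick 0 v(0, 1): F3/A3 M3 -> G3/D4 P5 similar
  -> R3 @ bar 6 tick 0 v(1, 2): F4 above E4
  -> R4 @ bar 6 tick 0 v(0, 2): F3/E4 M7 untreated
  -> R3 @ bar 6 tick 1 v(1, 2): F4 above E4
  -> R3 @ bar 6 tick 2 v(1, 2): F4 above E4
  -> R3 @ bar 6 tick 3 v(1, 2): F4 above E4
  -> R1 @ bar 8 tick 0 v(1, 2): D4/A4 P5 -> E4/B4 P5 similar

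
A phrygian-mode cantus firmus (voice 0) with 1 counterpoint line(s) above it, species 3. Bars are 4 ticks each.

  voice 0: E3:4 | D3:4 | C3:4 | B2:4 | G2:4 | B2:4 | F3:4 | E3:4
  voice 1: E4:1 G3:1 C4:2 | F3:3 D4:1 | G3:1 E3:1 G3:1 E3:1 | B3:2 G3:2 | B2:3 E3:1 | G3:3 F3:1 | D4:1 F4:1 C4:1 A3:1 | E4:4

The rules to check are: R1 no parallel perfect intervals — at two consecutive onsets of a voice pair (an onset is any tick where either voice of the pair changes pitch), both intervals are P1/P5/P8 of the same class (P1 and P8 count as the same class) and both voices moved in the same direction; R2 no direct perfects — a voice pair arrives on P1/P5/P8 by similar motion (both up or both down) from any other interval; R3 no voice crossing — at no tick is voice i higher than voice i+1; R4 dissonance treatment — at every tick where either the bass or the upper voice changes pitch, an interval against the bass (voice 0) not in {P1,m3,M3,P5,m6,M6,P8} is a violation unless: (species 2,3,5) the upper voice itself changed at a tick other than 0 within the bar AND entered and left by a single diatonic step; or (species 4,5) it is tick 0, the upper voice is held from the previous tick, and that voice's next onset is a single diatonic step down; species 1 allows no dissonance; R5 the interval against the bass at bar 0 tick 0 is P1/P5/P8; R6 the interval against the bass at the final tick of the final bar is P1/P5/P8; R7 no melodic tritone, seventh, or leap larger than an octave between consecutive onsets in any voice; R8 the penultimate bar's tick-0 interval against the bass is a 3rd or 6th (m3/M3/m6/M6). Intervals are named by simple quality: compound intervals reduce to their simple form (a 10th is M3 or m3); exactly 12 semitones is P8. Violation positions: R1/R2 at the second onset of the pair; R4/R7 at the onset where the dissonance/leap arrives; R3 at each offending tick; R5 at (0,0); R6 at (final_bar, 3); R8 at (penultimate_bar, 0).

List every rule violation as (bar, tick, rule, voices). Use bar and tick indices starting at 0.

(2, 0, R2, (0, 1))
(5, 3, R4, (0, 1))
(6, 0, R7, (0,))

bar 0: v0=E3 v1=E4 downbeat P8
bar 1: v0=D3 v1=F3 downbeat m3
bar 2: v0=C3 v1=G3 downbeat P5
bar 3: v0=B2 v1=B3 downbeat P8
bar 4: v0=G2 v1=B2 downbeat M3
bar 5: v0=B2 v1=G3 downbeat m6
bar 6: v0=F3 v1=D4 downbeat M6
bar 7: v0=E3 v1=E4 downbeat P8
  -> R2 @ bar 2 tick 0 v(0, 1): D3/D4 P8 -> C3/G3 P5 similar
  -> R4 @ bar 5 tick 3 v(0, 1): B2/F3 TT untreated
  -> R7 @ bar 6 tick 0 v(0,): B2->F3 leap 6st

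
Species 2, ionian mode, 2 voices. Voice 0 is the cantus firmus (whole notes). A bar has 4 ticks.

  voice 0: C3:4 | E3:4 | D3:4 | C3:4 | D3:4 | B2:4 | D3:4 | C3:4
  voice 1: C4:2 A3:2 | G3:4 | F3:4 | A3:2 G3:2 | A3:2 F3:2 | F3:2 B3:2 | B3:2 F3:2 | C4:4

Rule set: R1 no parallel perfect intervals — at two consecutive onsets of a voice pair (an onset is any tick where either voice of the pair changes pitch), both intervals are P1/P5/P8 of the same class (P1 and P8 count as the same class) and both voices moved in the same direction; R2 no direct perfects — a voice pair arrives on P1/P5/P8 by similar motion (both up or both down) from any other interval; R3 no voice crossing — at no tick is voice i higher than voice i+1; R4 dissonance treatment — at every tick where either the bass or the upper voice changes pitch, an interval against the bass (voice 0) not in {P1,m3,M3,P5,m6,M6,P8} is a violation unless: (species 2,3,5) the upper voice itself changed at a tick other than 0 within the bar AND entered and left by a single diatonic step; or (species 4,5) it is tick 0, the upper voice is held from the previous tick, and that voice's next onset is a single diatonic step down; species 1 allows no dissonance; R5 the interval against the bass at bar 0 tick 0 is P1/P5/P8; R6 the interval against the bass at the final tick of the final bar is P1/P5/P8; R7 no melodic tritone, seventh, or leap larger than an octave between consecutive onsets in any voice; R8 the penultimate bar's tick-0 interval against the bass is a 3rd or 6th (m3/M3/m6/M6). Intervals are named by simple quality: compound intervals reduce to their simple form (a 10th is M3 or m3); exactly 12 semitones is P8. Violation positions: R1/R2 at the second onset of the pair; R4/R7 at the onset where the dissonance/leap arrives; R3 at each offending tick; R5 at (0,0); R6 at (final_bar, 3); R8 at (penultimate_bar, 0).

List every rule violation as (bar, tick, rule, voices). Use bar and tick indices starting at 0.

bar 0: v0=C3 v1=C4 downbeat P8
bar 1: v0=E3 v1=G3 downbeat m3
bar 2: v0=D3 v1=F3 downbeat m3
bar 3: v0=C3 v1=A3 downbeat M6
bar 4: v0=D3 v1=A3 downbeat P5
bar 5: v0=B2 v1=F3 downbeat TT
bar 6: v0=D3 v1=B3 downbeat M6
bar 7: v0=C3 v1=C4 downbeat P8
  -> R1 @ bar 4 tick 0 v(0, 1): C3/G3 P5 -> D3/A3 P5 similar
  -> R4 @ bar 5 tick 0 v(0, 1): B2/F3 TT untreated
  -> R7 @ bar 5 tick 2 v(1,): F3->B3 leap 6st
  -> R7 @ bar 6 tick 2 v(1,): B3->F3 leap 6st

(4, 0, R1, (0, 1))
(5, 0, R4, (0, 1))
(5, 2, R7, (1,))
(6, 2, R7, (1,))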